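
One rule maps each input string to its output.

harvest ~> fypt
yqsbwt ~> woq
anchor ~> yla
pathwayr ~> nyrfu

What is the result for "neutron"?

The rule is to delete the last 3 characters, then shift every letter 2 places backward in the alphabet (wrapping around).
"neutron" → "neut" → "lcsr".

lcsr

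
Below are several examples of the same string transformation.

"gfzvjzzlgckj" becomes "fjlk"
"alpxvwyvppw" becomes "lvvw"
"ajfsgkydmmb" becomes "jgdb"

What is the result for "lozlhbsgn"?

ohg

The transformation: keep one character in every 3, starting at position 2 (positions 2nd, 5th, 8th, ...).
So "lozlhbsgn" becomes "ohg".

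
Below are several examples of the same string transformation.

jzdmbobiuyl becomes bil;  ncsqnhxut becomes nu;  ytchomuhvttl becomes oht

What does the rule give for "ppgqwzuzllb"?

The pattern: delete the first 2 characters, then keep one character in every 3, starting at position 3 (positions 3rd, 6th, 9th, ...).
On "ppgqwzuzllb": the first step gives "gqwzuzllb", and the second then gives "wzb".

wzb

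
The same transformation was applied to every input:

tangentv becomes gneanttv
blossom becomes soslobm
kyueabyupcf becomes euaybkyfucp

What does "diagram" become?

gariadm

Rule — move the first 3 characters to the end (rotate left by 3), then take characters alternately from the front and the back (1st, last, 2nd, 2nd-last, ...).
"diagram" → "gramdia" → "gariadm".
(Check on "kyueabyupcf": → "eabyupcfkyu" → "euaybkyfucp" ✓)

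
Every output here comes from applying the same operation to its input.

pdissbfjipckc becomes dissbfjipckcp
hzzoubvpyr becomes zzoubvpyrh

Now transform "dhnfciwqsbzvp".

hnfciwqsbzvpd

Looking at the pairs, the operation is to move the first character to the end.
On "dhnfciwqsbzvp" that produces "hnfciwqsbzvpd".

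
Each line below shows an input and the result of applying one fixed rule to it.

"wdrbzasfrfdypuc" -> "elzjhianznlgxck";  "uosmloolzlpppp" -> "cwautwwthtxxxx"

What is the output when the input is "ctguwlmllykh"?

kbocetuttgsp

The pattern: shift every letter 8 places forward in the alphabet (wrapping around).
"ctguwlmllykh" → "kbocetuttgsp".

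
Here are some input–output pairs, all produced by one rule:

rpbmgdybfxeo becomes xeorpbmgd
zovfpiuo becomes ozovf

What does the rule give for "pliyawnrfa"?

fapliya

The pattern: swap the front and back halves of the string, then delete the first 3 characters.
For "pliyawnrfa", step one produces "wnrfapliya"; step two turns that into "fapliya".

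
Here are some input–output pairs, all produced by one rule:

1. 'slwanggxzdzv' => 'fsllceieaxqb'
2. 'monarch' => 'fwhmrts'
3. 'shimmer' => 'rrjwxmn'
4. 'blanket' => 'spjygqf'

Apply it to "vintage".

yfljans

The rule is to shift every letter 5 places forward in the alphabet (wrapping around), then move the first 3 characters to the end (rotate left by 3).
Starting from "vintage": after the first operation, "ansyflj"; after the second, "yfljans".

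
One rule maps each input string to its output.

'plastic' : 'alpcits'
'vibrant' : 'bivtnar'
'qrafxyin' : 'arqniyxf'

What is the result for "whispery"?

ihwyreps

Looking at the pairs, the operation is to move the first 3 characters to the end (rotate left by 3), then reverse the string.
Working it through for "whispery": intermediate "sperywhi", final "ihwyreps".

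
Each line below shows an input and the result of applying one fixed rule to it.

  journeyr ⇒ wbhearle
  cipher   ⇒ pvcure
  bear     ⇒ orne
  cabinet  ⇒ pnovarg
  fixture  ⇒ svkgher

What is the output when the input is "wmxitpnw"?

What's happening: shift every letter 13 places forward in the alphabet (wrapping around) — i.e. ROT13.
For "wmxitpnw" the result is "jzkvgcaj".

jzkvgcaj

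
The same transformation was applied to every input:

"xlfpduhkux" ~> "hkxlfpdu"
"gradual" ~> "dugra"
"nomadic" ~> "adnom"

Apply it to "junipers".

The pattern: delete the last 2 characters, then move the last 2 characters to the front (rotate right by 2).
For "junipers", step one produces "junipe"; step two turns that into "pejuni".

pejuni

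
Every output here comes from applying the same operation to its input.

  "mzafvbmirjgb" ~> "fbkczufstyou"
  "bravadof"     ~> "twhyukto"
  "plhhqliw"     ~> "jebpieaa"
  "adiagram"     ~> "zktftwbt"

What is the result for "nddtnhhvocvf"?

The rule is to swap the front and back halves of the string, then shift every letter 7 places backward in the alphabet (wrapping around).
So "nddtnhhvocvf" becomes "aohvoygwwmga".

aohvoygwwmga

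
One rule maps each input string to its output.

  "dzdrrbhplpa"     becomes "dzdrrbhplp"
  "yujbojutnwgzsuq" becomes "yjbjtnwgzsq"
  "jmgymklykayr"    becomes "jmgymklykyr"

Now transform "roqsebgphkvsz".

rqsbgphkvsz

Each output is the input with this applied: remove every vowel.
Doing the same to "roqsebgphkvsz": "rqsbgphkvsz".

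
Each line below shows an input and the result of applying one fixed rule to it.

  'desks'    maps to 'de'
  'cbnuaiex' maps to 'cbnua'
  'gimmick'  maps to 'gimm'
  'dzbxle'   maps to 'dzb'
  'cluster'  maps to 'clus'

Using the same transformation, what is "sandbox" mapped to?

sand

The rule is to delete the last 3 characters.
On "sandbox" that produces "sand".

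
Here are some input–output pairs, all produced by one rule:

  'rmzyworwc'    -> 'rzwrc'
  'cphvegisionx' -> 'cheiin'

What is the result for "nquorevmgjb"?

Looking at the pairs, the operation is to keep every other character starting from the first (positions 1st, 3rd, 5th, ...).
For "nquorevmgjb" the result is "nurvgb".

nurvgb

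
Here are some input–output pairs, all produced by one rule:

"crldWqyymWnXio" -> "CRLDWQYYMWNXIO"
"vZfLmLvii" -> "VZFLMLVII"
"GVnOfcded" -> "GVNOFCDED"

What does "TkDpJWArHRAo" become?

TKDPJWARHRAO

The transformation: convert every letter to uppercase.
Doing the same to "TkDpJWArHRAo": "TKDPJWARHRAO".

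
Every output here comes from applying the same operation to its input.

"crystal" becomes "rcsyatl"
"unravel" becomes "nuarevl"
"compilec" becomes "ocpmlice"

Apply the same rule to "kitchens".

Each output is the input with this applied: swap each adjacent pair of characters (1↔2, 3↔4, ...).
On "kitchens" that produces "ikctehsn".

ikctehsn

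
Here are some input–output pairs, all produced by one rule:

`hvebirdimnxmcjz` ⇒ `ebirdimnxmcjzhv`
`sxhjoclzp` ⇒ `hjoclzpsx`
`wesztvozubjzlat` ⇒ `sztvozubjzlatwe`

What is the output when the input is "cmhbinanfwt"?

Rule — move the first 2 characters to the end (rotate left by 2).
Doing the same to "cmhbinanfwt": "hbinanfwtcm".

hbinanfwtcm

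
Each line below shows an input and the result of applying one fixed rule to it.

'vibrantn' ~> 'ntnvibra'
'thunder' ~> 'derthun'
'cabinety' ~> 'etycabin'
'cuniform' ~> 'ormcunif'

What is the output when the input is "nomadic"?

What's happening: move the last 3 characters to the front (rotate right by 3).
For "nomadic" the result is "dicnoma".

dicnoma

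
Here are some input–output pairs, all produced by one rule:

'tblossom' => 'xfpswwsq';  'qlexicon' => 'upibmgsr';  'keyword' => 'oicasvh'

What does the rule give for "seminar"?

wiqmrev

In each case the input is transformed by: shift every letter 4 places forward in the alphabet (wrapping around).
So "seminar" becomes "wiqmrev".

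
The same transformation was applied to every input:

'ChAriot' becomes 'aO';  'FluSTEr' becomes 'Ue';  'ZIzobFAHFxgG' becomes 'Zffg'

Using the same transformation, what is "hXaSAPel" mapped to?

The rule is to keep one character in every 3, starting at position 3 (positions 3rd, 6th, 9th, ...), then flip the case of every letter.
On "hXaSAPel": the first step gives "aP", and the second then gives "Ap".

Ap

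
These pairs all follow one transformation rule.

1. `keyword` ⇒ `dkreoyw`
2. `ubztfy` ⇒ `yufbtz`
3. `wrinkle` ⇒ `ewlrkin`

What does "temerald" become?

dtleamre

The pattern: reverse the string, then take characters alternately from the front and the back (1st, last, 2nd, 2nd-last, ...).
"temerald" → "dlaremet" → "dtleamre".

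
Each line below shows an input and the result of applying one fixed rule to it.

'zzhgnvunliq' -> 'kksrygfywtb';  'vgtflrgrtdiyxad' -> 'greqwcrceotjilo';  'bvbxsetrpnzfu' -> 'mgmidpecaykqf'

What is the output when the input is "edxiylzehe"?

The rule is to shift every letter 11 places forward in the alphabet (wrapping around).
So "edxiylzehe" becomes "poitjwkpsp".

poitjwkpsp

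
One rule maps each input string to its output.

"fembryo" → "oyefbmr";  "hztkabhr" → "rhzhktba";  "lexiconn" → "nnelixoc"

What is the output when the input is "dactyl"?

lyadtc

Rule — move the last 2 characters to the front (rotate right by 2), then swap each adjacent pair of characters (1↔2, 3↔4, ...).
On "dactyl": the first step gives "yldact", and the second then gives "lyadtc".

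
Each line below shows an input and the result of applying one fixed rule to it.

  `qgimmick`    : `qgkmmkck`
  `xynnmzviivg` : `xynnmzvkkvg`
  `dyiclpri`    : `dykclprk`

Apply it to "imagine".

kmagkne

Looking at the pairs, the operation is to replace every "i" with "k".
So "imagine" becomes "kmagkne".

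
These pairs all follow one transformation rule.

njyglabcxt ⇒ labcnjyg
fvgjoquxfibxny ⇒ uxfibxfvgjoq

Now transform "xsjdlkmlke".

The transformation: delete the last 2 characters, then swap the front and back halves of the string.
For "xsjdlkmlke", step one produces "xsjdlkml"; step two turns that into "lkmlxsjd".

lkmlxsjd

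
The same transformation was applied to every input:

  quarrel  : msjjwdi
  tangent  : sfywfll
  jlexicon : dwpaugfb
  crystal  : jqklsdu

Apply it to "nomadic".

gesvauf

The transformation: move the first character to the end, then shift every letter 8 places backward in the alphabet (wrapping around).
Applying both steps to "nomadic": "omadicn", then "gesvauf".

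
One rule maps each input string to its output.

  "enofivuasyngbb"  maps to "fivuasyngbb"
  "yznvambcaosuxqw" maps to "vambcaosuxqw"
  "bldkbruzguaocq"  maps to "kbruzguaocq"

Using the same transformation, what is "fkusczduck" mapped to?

The rule is to delete the first 3 characters.
"fkusczduck" → "sczduck".

sczduck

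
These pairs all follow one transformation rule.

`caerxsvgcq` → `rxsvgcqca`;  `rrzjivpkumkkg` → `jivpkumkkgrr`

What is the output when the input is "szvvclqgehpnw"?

The transformation: move the first 3 characters to the end (rotate left by 3), then delete the last character.
Working it through for "szvvclqgehpnw": intermediate "vclqgehpnwszv", final "vclqgehpnwsz".

vclqgehpnwsz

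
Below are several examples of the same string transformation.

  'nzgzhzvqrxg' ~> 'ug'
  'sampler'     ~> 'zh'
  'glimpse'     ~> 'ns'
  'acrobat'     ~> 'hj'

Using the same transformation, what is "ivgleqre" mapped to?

pc

What's happening: shift every letter 7 places forward in the alphabet (wrapping around), then keep only the first 2 characters.
Starting from "ivgleqre": after the first operation, "pcnslxyl"; after the second, "pc".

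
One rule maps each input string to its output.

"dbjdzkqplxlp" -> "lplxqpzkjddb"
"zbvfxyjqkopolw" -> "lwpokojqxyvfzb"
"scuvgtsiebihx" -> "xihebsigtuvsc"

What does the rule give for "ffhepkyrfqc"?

cfqyrpkheff

Looking at the pairs, the operation is to swap each adjacent pair of characters (1↔2, 3↔4, ...), then reverse the string.
"ffhepkyrfqc" → "cfqyrpkheff".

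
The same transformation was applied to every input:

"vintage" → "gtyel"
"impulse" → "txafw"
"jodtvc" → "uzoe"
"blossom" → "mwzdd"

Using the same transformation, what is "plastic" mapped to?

Looking at the pairs, the operation is to delete the last 2 characters, then shift every letter 11 places forward in the alphabet (wrapping around).
Starting from "plastic": after the first operation, "plast"; after the second, "awlde".

awlde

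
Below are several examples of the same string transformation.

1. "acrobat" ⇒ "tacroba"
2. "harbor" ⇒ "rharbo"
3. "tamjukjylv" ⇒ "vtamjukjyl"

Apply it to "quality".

Looking at the pairs, the operation is to move the last character to the front.
So "quality" becomes "yqualit".

yqualit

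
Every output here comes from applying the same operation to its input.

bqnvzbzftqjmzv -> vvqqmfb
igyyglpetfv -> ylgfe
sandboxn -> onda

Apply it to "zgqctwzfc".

wgfc

The pattern: keep every other character starting from the second (positions 2nd, 4th, 6th, ...), then sort the characters into reverse alphabetical order.
Starting from "zgqctwzfc": after the first operation, "gcwf"; after the second, "wgfc".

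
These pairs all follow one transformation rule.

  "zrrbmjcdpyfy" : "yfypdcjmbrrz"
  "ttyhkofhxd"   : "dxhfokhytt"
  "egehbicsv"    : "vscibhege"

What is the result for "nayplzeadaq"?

Looking at the pairs, the operation is to reverse the string.
So "nayplzeadaq" becomes "qadaezlpyan".

qadaezlpyan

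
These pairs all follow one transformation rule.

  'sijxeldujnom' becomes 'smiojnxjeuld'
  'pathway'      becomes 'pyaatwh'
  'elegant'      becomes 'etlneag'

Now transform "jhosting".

jghnoist

Looking at the pairs, the operation is to take characters alternately from the front and the back (1st, last, 2nd, 2nd-last, ...).
For "jhosting" the result is "jghnoist".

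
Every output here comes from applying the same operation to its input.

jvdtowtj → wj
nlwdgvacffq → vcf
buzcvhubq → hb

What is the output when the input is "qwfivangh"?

ag

What's happening: keep every other character starting from the second (positions 2nd, 4th, 6th, ...), then delete the first 2 characters.
Working it through for "qwfivangh": intermediate "wiag", final "ag".
(Check on "jvdtowtj": → "vtwj" → "wj" ✓)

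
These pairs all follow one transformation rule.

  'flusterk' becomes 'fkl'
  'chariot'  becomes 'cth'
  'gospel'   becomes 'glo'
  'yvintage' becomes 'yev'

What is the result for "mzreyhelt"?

In each case the input is transformed by: take characters alternately from the front and the back (1st, last, 2nd, 2nd-last, ...), then keep only the first 3 characters.
"mzreyhelt" → "mtzlreehy" → "mtz".
(Check on "chariot": → "cthoair" → "cth" ✓)

mtz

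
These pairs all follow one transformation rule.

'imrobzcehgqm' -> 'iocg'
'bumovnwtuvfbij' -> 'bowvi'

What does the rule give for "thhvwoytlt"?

Rule — keep one character in every 3, starting at position 1 (positions 1st, 4th, 7th, ...).
"thhvwoytlt" → "tvyt".

tvyt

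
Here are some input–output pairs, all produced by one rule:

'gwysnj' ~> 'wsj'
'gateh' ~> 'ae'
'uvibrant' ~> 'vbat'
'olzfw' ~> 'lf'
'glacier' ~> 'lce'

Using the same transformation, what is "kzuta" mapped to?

In each case the input is transformed by: keep every other character starting from the second (positions 2nd, 4th, 6th, ...).
Doing the same to "kzuta": "zt".

zt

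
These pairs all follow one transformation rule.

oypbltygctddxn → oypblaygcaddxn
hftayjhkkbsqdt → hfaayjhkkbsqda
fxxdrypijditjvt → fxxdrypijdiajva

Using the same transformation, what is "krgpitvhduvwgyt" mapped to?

The pattern: replace every "t" with "a".
For "krgpitvhduvwgyt" the result is "krgpiavhduvwgya".

krgpiavhduvwgya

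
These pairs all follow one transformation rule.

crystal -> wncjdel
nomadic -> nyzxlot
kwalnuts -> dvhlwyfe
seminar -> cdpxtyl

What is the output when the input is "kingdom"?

xvtyroz

The rule is to move the last character to the front, then shift every letter 11 places forward in the alphabet (wrapping around).
Starting from "kingdom": after the first operation, "mkingdo"; after the second, "xvtyroz".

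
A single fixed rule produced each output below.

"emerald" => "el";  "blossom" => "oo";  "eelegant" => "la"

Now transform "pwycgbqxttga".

ybta

Rule — keep one character in every 3, starting at position 3 (positions 3rd, 6th, 9th, ...).
For "pwycgbqxttga" the result is "ybta".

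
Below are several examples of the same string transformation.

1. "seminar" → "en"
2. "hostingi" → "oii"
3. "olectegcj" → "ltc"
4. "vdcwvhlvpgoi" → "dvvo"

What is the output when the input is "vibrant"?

The transformation: keep one character in every 3, starting at position 2 (positions 2nd, 5th, 8th, ...).
On "vibrant" that produces "ia".

ia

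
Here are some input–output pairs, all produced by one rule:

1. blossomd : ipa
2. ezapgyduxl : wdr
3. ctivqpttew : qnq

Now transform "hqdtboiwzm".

Looking at the pairs, the operation is to shift every letter 3 places backward in the alphabet (wrapping around), then keep one character in every 3, starting at position 2 (positions 2nd, 5th, 8th, ...).
Starting from "hqdtboiwzm": after the first operation, "enaqylftwj"; after the second, "nyt".
(Check on "blossomd": → "yilpplja" → "ipa" ✓)

nyt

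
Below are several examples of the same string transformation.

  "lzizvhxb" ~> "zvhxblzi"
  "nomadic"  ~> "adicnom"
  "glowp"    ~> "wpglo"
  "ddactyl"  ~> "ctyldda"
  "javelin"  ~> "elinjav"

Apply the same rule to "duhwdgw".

wdgwduh

Rule — move the first 3 characters to the end (rotate left by 3).
So "duhwdgw" becomes "wdgwduh".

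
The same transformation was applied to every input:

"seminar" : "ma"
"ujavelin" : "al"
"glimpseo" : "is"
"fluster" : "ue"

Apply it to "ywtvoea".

te

The rule is to keep one character in every 3, starting at position 3 (positions 3rd, 6th, 9th, ...).
Doing the same to "ywtvoea": "te".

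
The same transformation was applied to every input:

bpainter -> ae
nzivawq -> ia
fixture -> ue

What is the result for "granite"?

aie

Rule — keep every other character starting from the first (positions 1st, 3rd, 5th, ...), then keep only the vowels.
"granite" → "gaie" → "aie".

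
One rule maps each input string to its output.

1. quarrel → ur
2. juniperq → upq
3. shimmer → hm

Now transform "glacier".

li

The transformation: keep one character in every 3, starting at position 2 (positions 2nd, 5th, 8th, ...).
Doing the same to "glacier": "li".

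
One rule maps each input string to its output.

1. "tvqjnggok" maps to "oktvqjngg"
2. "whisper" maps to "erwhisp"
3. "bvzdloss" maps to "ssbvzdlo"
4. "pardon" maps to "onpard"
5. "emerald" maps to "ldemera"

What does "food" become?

odfo

In each case the input is transformed by: move the last 2 characters to the front (rotate right by 2).
On "food" that produces "odfo".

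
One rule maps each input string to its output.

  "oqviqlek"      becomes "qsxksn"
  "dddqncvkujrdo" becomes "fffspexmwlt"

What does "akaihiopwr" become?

What's happening: delete the last 2 characters, then shift every letter 2 places forward in the alphabet (wrapping around).
Working it through for "akaihiopwr": intermediate "akaihiop", final "cmckjkqr".

cmckjkqr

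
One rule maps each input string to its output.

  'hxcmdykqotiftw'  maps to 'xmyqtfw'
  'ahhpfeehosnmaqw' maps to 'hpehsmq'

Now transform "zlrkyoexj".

lkox

The rule is to keep every other character starting from the second (positions 2nd, 4th, 6th, ...).
"zlrkyoexj" → "lkox".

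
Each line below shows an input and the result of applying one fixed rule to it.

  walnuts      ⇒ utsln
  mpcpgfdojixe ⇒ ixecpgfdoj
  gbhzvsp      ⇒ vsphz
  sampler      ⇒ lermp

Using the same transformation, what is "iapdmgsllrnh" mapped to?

Each output is the input with this applied: delete the first 2 characters, then move the last 3 characters to the front (rotate right by 3).
"iapdmgsllrnh" → "pdmgsllrnh" → "rnhpdmgsll".

rnhpdmgsll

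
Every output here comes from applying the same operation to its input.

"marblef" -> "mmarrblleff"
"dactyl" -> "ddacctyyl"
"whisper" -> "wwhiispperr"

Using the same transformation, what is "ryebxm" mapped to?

rryeebxxm

Each output is the input with this applied: repeat every character 3 times, then keep every other character starting from the first (positions 1st, 3rd, 5th, ...).
Working it through for "ryebxm": intermediate "rrryyyeeebbbxxxmmm", final "rryeebxxm".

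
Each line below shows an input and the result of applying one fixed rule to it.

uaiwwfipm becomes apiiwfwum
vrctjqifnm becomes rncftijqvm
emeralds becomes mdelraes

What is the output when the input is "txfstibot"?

The pattern: take characters alternately from the front and the back (1st, last, 2nd, 2nd-last, ...), then move the first 2 characters to the end (rotate left by 2).
For "txfstibot" the result is "xofbsittt".

xofbsittt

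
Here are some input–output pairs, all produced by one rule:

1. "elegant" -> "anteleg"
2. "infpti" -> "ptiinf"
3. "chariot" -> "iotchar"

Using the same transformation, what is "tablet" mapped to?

lettab

In each case the input is transformed by: move the last 3 characters to the front (rotate right by 3).
So "tablet" becomes "lettab".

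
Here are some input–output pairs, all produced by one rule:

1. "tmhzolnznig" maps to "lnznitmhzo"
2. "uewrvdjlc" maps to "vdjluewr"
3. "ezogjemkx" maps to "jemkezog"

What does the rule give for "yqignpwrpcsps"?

Each output is the input with this applied: delete the last character, then swap the front and back halves of the string.
For "yqignpwrpcsps", step one produces "yqignpwrpcsp"; step two turns that into "wrpcspyqignp".

wrpcspyqignp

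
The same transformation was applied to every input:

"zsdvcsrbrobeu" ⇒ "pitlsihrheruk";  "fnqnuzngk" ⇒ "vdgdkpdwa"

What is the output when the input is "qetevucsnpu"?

Looking at the pairs, the operation is to shift every letter 10 places backward in the alphabet (wrapping around).
For "qetevucsnpu" the result is "gujulksidfk".

gujulksidfk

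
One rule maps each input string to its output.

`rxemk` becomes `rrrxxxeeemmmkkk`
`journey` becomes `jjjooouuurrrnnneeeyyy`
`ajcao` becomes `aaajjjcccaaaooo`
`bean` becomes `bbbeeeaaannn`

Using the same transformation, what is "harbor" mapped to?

The rule is to repeat every character 3 times.
For "harbor" the result is "hhhaaarrrbbbooorrr".

hhhaaarrrbbbooorrr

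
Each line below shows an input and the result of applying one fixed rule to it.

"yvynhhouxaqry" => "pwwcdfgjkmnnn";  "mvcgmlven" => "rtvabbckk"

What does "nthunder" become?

The rule is to sort the characters into alphabetical order, then shift every letter 11 places backward in the alphabet (wrapping around).
For "nthunder", step one produces "dehnnrtu"; step two turns that into "stwccgij".

stwccgij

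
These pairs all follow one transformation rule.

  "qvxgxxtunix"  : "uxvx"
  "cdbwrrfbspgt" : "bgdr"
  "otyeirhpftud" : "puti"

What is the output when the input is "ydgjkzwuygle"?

What's happening: keep one character in every 3, starting at position 2 (positions 2nd, 5th, 8th, ...), then swap the front and back halves of the string.
Applying both steps to "ydgjkzwuygle": "dkul", then "uldk".

uldk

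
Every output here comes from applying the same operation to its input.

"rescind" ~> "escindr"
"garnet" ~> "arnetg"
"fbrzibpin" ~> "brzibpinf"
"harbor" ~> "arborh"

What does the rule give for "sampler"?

What's happening: move the first character to the end.
Doing the same to "sampler": "amplers".

amplers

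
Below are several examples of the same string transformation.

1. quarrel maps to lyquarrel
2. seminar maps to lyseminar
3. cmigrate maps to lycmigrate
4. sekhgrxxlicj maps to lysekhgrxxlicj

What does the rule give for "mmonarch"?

The rule is to prepend "ly".
Doing the same to "mmonarch": "lymmonarch".

lymmonarch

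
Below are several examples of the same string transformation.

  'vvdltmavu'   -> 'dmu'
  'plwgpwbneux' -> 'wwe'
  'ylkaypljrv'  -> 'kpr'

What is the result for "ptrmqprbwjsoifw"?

rpwow

Each output is the input with this applied: keep one character in every 3, starting at position 3 (positions 3rd, 6th, 9th, ...).
So "ptrmqprbwjsoifw" becomes "rpwow".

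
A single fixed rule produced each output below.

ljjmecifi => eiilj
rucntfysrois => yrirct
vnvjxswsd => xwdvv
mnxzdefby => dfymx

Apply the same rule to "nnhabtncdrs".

The pattern: keep every other character starting from the first (positions 1st, 3rd, 5th, ...), then move the last 3 characters to the front (rotate right by 3).
On "nnhabtncdrs" that produces "ndsnhb".

ndsnhb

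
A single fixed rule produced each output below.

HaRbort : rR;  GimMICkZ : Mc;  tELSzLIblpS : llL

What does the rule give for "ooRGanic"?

rN

The pattern: keep one character in every 3, starting at position 3 (positions 3rd, 6th, 9th, ...), then flip the case of every letter.
Applying both steps to "ooRGanic": "Rn", then "rN".
(Check on "GimMICkZ": → "mC" → "Mc" ✓)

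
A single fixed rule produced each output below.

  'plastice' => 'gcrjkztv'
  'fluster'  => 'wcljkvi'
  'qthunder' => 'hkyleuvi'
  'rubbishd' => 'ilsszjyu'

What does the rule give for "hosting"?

yfjkzex

What's happening: shift every letter 9 places backward in the alphabet (wrapping around).
"hosting" → "yfjkzex".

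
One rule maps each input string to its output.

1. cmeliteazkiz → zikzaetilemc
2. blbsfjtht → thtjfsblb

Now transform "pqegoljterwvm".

mvwretjlogeqp

Each output is the input with this applied: reverse the string.
On "pqegoljterwvm" that produces "mvwretjlogeqp".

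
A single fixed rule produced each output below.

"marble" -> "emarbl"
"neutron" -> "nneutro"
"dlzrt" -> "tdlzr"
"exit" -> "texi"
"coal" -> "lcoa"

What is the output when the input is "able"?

eabl

The rule is to move the last character to the front.
On "able" that produces "eabl".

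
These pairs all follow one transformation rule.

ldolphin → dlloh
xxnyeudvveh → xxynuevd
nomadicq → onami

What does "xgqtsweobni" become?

gxtqwsoe

Looking at the pairs, the operation is to swap each adjacent pair of characters (1↔2, 3↔4, ...), then delete the last 3 characters.
Applying both steps to "xgqtsweobni": "gxtqwsoenbi", then "gxtqwsoe".
(Check on "xxnyeudvveh": → "xxynuevdevh" → "xxynuevd" ✓)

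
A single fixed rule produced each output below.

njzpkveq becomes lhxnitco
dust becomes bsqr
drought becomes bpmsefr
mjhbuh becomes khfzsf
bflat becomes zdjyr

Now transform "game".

eykc

Rule — shift every letter 2 places backward in the alphabet (wrapping around).
On "game" that produces "eykc".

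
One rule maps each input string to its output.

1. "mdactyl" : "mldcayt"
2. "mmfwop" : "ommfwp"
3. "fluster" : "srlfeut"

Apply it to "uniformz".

ronmifzu

In each case the input is transformed by: sort the characters into reverse alphabetical order, then move the first 2 characters to the end (rotate left by 2).
On "uniformz": the first step gives "zuronmif", and the second then gives "ronmifzu".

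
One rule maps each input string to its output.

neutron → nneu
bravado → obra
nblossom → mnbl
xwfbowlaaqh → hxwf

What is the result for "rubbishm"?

mrub

Each output is the input with this applied: move the last character to the front, then keep only the first 4 characters.
For "rubbishm" the result is "mrub".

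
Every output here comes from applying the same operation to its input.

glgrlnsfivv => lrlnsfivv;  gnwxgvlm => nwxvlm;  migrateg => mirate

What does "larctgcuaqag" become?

larctcuaqa

Rule — remove every "g".
Applying that to "larctgcuaqag" gives "larctcuaqa".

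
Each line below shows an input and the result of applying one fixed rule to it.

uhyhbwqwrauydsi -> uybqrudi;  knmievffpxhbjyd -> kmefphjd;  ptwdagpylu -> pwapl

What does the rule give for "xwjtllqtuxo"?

xjlquo

The pattern: keep every other character starting from the first (positions 1st, 3rd, 5th, ...).
"xwjtllqtuxo" → "xjlquo".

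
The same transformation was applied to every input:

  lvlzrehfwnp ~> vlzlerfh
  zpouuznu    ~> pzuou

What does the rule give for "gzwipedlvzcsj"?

Looking at the pairs, the operation is to delete the last 3 characters, then swap each adjacent pair of characters (1↔2, 3↔4, ...).
For "gzwipedlvzcsj", step one produces "gzwipedlvz"; step two turns that into "zgiwepldzv".

zgiwepldzv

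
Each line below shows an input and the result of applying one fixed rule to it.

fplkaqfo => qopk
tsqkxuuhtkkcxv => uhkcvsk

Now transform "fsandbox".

bxsn

The pattern: keep every other character starting from the second (positions 2nd, 4th, 6th, ...), then move the first 2 characters to the end (rotate left by 2).
Starting from "fsandbox": after the first operation, "snbx"; after the second, "bxsn".
(Check on "tsqkxuuhtkkcxv": → "skuhkcv" → "uhkcvsk" ✓)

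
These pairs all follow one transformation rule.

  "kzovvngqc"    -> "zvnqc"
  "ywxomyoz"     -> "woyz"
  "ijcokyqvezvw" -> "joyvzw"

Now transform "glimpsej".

Each output is the input with this applied: swap each adjacent pair of characters (1↔2, 3↔4, ...), then keep every other character starting from the first (positions 1st, 3rd, 5th, ...).
"glimpsej" → "lgmispje" → "lmsj".

lmsj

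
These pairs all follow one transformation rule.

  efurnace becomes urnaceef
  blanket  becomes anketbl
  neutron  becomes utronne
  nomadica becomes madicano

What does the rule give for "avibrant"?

ibrantav

The transformation: move the first 2 characters to the end (rotate left by 2).
Doing the same to "avibrant": "ibrantav".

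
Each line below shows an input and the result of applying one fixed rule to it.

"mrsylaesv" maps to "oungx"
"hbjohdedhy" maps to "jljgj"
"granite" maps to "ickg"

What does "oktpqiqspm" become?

In each case the input is transformed by: keep every other character starting from the first (positions 1st, 3rd, 5th, ...), then shift every letter 2 places forward in the alphabet (wrapping around).
For "oktpqiqspm", step one produces "otqqp"; step two turns that into "qvssr".

qvssr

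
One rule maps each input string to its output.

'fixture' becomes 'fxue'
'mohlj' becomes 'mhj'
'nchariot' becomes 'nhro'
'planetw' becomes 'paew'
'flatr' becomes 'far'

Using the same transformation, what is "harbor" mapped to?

hro

The rule is to keep every other character starting from the first (positions 1st, 3rd, 5th, ...).
So "harbor" becomes "hro".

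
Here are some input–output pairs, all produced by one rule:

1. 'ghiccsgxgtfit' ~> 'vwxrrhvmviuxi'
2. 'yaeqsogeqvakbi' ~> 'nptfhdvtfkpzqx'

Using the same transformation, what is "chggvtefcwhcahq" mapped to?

The transformation: shift every letter 11 places backward in the alphabet (wrapping around).
"chggvtefcwhcahq" → "rwvvkiturlwrpwf".

rwvvkiturlwrpwf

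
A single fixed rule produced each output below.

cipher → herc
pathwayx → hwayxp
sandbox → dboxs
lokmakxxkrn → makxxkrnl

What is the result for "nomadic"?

adicn

The transformation: move the first 3 characters to the end (rotate left by 3), then delete the last 2 characters.
"nomadic" → "adicnom" → "adicn".
(Check on "sandbox": → "dboxsan" → "dboxs" ✓)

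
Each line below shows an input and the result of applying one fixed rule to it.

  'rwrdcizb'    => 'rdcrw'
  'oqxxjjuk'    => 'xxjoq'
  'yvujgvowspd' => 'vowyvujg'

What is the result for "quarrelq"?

arrqu

Looking at the pairs, the operation is to delete the last 3 characters, then move the last 3 characters to the front (rotate right by 3).
Working it through for "quarrelq": intermediate "quarr", final "arrqu".
(Check on "yvujgvowspd": → "yvujgvow" → "vowyvujg" ✓)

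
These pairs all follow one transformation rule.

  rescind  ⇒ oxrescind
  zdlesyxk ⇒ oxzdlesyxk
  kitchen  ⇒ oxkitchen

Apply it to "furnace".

oxfurnace

What's happening: prepend "ox".
Applying that to "furnace" gives "oxfurnace".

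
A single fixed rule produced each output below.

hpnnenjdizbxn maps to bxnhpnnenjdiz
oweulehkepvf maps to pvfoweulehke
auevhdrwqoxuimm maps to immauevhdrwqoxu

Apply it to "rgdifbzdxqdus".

Each output is the input with this applied: move the last 3 characters to the front (rotate right by 3).
Applying that to "rgdifbzdxqdus" gives "dusrgdifbzdxq".

dusrgdifbzdxq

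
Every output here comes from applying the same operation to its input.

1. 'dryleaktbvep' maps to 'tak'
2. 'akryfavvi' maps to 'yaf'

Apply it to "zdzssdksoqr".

In each case the input is transformed by: take characters alternately from the front and the back (1st, last, 2nd, 2nd-last, ...), then keep only the last 3 characters.
For "zdzssdksoqr", step one produces "zrdqzossskd"; step two turns that into "skd".

skd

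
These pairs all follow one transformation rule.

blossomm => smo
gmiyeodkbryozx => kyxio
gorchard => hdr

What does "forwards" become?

Looking at the pairs, the operation is to swap the front and back halves of the string, then keep one character in every 3, starting at position 1 (positions 1st, 4th, 7th, ...).
For "forwards", step one produces "ardsforw"; step two turns that into "asr".
(Check on "blossomm": → "sommblos" → "smo" ✓)

asr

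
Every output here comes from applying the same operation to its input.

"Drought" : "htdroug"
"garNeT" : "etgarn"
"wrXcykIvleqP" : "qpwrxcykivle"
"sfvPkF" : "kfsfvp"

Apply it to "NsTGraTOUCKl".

klnstgratouc

In each case the input is transformed by: move the last 2 characters to the front (rotate right by 2), then convert every letter to lowercase.
For "NsTGraTOUCKl", step one produces "KlNsTGraTOUC"; step two turns that into "klnstgratouc".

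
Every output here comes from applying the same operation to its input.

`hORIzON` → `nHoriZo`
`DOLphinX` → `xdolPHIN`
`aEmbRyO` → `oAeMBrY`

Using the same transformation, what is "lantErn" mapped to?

NLANTeR

Looking at the pairs, the operation is to move the last character to the front, then flip the case of every letter.
On "lantErn" that produces "NLANTeR".
(Check on "hORIzON": → "NhORIzO" → "nHoriZo" ✓)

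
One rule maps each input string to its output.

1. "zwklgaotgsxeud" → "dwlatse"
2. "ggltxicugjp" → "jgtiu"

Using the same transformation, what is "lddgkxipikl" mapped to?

What's happening: keep every other character starting from the second (positions 2nd, 4th, 6th, ...), then move the last character to the front.
"lddgkxipikl" → "dgxpk" → "kdgxp".
(Check on "ggltxicugjp": → "gtiuj" → "jgtiu" ✓)

kdgxp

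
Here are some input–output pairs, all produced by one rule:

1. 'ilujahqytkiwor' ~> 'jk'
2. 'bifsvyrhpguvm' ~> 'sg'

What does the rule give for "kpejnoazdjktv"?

jj

The rule is to keep one character in every 3, starting at position 1 (positions 1st, 4th, 7th, ...), then keep every other character starting from the second (positions 2nd, 4th, 6th, ...).
On "kpejnoazdjktv": the first step gives "kjajv", and the second then gives "jj".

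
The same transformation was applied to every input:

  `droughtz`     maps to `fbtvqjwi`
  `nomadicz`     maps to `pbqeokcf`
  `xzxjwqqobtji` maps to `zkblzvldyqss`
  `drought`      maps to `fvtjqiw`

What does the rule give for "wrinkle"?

What's happening: take characters alternately from the front and the back (1st, last, 2nd, 2nd-last, ...), then shift every letter 2 places forward in the alphabet (wrapping around).
Doing the same to "wrinkle": "ygtnkmp".

ygtnkmp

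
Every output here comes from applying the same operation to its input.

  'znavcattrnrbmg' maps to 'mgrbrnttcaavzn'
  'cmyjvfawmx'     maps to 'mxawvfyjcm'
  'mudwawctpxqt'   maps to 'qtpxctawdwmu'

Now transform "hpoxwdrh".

rhwdoxhp

Looking at the pairs, the operation is to swap each adjacent pair of characters (1↔2, 3↔4, ...), then reverse the string.
"hpoxwdrh" → "rhwdoxhp".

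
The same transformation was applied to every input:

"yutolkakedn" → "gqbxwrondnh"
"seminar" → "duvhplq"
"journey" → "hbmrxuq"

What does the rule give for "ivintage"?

The rule is to shift every letter 3 places forward in the alphabet (wrapping around), then move the last 2 characters to the front (rotate right by 2).
"ivintage" → "lylqwdjh" → "jhlylqwd".

jhlylqwd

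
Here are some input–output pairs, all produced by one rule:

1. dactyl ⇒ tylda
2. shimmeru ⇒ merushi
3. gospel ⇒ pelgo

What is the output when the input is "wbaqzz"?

The transformation: swap the front and back halves of the string, then delete the last character.
"wbaqzz" → "qzzwb".

qzzwb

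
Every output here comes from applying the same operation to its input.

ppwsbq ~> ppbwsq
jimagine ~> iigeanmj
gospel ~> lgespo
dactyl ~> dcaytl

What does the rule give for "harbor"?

hbarro

Looking at the pairs, the operation is to sort the characters into reverse alphabetical order, then move the first 3 characters to the end (rotate left by 3).
Working it through for "harbor": intermediate "rrohba", final "hbarro".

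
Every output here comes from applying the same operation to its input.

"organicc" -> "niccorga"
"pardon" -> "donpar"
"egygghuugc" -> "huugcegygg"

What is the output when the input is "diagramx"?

What's happening: swap the front and back halves of the string.
On "diagramx" that produces "ramxdiag".

ramxdiag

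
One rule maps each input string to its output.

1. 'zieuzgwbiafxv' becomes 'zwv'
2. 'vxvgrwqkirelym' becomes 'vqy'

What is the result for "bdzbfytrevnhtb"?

The pattern: keep one character in every 3, starting at position 1 (positions 1st, 4th, 7th, ...), then keep every other character starting from the first (positions 1st, 3rd, 5th, ...).
Working it through for "bdzbfytrevnhtb": intermediate "bbtvt", final "btt".

btt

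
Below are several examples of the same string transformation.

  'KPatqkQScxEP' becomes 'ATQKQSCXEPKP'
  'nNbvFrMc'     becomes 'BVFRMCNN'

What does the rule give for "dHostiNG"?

OSTINGDH

The rule is to move the first 2 characters to the end (rotate left by 2), then convert every letter to uppercase.
"dHostiNG" → "OSTINGDH".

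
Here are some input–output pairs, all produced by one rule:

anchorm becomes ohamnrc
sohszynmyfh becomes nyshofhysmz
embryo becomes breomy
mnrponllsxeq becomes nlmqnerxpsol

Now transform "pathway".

whpyaat

Looking at the pairs, the operation is to take characters alternately from the front and the back (1st, last, 2nd, 2nd-last, ...), then move the last 2 characters to the front (rotate right by 2).
"pathway" → "pyaatwh" → "whpyaat".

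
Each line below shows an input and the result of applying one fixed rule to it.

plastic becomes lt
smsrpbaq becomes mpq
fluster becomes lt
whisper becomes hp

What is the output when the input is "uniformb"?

The rule is to keep one character in every 3, starting at position 2 (positions 2nd, 5th, 8th, ...).
On "uniformb" that produces "nob".

nob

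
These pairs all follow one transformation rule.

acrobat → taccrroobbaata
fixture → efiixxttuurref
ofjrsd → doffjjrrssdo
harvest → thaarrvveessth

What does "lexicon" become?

The rule is to double every character, then swap the first and last characters.
Applying both steps to "lexicon": "lleexxiiccoonn", then "nleexxiiccoonl".

nleexxiiccoonl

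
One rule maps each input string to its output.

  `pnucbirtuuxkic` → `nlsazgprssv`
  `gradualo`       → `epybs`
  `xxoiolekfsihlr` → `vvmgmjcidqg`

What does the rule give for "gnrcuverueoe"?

The transformation: delete the last 3 characters, then shift every letter 2 places backward in the alphabet (wrapping around).
Working it through for "gnrcuverueoe": intermediate "gnrcuveru", final "elpastcps".
(Check on "pnucbirtuuxkic": → "pnucbirtuux" → "nlsazgprssv" ✓)

elpastcps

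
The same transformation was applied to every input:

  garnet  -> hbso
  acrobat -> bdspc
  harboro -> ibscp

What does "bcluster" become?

The rule is to delete the last 2 characters, then shift every letter 1 place forward in the alphabet (wrapping around).
On "bcluster": the first step gives "bclust", and the second then gives "cdmvtu".
(Check on "acrobat": → "acrob" → "bdspc" ✓)

cdmvtu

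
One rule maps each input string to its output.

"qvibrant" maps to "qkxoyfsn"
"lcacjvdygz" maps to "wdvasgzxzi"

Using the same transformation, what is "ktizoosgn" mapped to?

Each output is the input with this applied: shift every letter 3 places backward in the alphabet (wrapping around), then reverse the string.
Applying both steps to "ktizoosgn": "hqfwllpdk", then "kdpllwfqh".

kdpllwfqh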